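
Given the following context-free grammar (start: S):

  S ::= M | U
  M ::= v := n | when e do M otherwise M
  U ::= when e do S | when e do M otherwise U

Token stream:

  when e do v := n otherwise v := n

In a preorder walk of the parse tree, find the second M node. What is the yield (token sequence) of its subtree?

v := n

[S [M when e do [M v := n] otherwise [M v := n]]]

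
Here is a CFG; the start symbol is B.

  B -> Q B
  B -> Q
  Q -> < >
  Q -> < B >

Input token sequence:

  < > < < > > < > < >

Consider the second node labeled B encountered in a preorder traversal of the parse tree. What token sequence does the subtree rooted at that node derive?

[B [Q < >] [B [Q < [B [Q < >]] >] [B [Q < >] [B [Q < >]]]]]

< < > > < > < >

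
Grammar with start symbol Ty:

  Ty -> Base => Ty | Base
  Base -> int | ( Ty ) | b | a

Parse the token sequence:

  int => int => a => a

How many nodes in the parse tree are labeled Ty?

[Ty [Base int] => [Ty [Base int] => [Ty [Base a] => [Ty [Base a]]]]]

4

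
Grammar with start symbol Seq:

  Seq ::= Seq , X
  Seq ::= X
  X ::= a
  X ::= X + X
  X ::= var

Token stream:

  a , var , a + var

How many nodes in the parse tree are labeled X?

5

[Seq [Seq [Seq [X a]] , [X var]] , [X [X a] + [X var]]]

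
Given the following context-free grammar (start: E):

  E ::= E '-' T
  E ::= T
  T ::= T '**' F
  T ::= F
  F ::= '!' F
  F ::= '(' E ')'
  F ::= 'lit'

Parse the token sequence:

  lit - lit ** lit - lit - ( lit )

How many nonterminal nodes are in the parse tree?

[E [E [E [E [T [F lit]]] - [T [T [F lit]] ** [F lit]]] - [T [F lit]]] - [T [F ( [E [T [F lit]]] )]]]

17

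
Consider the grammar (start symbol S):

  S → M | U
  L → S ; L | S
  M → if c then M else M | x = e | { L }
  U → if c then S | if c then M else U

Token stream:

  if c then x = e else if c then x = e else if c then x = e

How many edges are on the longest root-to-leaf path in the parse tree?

[S [U if c then [M x = e] else [U if c then [M x = e] else [U if c then [S [M x = e]]]]]]

6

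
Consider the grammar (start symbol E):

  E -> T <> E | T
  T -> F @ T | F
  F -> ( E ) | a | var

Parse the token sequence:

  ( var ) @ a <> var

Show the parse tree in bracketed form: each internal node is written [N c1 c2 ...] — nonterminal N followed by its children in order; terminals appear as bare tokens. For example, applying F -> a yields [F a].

[E [T [F ( [E [T [F var]]] )] @ [T [F a]]] <> [E [T [F var]]]]

E
T <> E
F @ T <> E
( E ) @ T <> E
( T ) @ T <> E
( F ) @ T <> E
( var ) @ T <> E
( var ) @ F <> E
( var ) @ a <> E
( var ) @ a <> T
( var ) @ a <> F
( var ) @ a <> var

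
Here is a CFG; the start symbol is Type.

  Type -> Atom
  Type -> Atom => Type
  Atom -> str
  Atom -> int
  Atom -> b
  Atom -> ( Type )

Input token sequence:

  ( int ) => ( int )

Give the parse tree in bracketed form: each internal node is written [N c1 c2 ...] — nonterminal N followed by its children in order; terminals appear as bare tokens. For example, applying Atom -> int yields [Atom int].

Type
Atom => Type
( Type ) => Type
( Atom ) => Type
( int ) => Type
( int ) => Atom
( int ) => ( Type )
( int ) => ( Atom )
( int ) => ( int )

[Type [Atom ( [Type [Atom int]] )] => [Type [Atom ( [Type [Atom int]] )]]]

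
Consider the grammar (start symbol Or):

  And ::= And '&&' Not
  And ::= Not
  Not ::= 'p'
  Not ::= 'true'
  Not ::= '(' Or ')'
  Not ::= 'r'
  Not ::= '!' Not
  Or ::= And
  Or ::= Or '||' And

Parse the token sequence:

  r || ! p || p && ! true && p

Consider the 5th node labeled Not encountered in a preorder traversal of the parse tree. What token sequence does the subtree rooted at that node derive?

! true

[Or [Or [Or [And [Not r]]] || [And [Not ! [Not p]]]] || [And [And [And [Not p]] && [Not ! [Not true]]] && [Not p]]]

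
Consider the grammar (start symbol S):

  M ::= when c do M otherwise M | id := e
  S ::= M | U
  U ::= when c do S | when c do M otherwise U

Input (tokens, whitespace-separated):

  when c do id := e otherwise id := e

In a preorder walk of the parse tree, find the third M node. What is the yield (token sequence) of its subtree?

id := e

[S [M when c do [M id := e] otherwise [M id := e]]]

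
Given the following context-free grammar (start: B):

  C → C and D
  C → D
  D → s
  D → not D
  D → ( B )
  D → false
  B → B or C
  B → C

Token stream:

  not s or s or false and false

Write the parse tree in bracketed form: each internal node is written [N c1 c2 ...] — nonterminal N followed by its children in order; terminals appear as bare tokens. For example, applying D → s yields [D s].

B
B or C
B or C or C
C or C or C
D or C or C
not D or C or C
not s or C or C
not s or D or C
not s or s or C
not s or s or C and D
not s or s or D and D
not s or s or false and D
not s or s or false and false

[B [B [B [C [D not [D s]]]] or [C [D s]]] or [C [C [D false]] and [D false]]]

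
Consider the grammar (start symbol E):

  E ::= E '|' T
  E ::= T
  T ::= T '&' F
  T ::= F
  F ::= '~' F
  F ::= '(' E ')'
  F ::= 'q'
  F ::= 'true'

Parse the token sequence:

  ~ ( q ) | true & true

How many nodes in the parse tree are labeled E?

[E [E [T [F ~ [F ( [E [T [F q]]] )]]]] | [T [T [F true]] & [F true]]]

3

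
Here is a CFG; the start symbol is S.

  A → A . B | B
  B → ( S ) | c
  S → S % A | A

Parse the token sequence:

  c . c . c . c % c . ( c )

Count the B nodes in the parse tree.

[S [S [A [A [A [A [B c]] . [B c]] . [B c]] . [B c]]] % [A [A [B c]] . [B ( [S [A [B c]]] )]]]

7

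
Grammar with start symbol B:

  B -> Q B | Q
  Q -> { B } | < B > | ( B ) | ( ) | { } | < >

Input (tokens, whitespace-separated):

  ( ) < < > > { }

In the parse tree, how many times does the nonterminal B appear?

[B [Q ( )] [B [Q < [B [Q < >]] >] [B [Q { }]]]]

4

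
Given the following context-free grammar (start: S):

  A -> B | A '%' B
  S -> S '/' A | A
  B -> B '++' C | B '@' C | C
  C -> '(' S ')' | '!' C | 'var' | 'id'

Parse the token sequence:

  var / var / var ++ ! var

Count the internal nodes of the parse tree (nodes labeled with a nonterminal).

[S [S [S [A [B [C var]]]] / [A [B [C var]]]] / [A [B [B [C var]] ++ [C ! [C var]]]]]

15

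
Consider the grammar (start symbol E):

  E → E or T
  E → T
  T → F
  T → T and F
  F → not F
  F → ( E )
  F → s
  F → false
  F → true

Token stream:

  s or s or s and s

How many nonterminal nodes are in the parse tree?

11

[E [E [E [T [F s]]] or [T [F s]]] or [T [T [F s]] and [F s]]]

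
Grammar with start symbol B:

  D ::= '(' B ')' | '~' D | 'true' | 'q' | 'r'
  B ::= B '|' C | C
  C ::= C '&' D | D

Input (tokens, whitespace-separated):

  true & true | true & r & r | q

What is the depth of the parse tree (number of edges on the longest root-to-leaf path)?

[B [B [B [C [C [D true]] & [D true]]] | [C [C [C [D true]] & [D r]] & [D r]]] | [C [D q]]]

6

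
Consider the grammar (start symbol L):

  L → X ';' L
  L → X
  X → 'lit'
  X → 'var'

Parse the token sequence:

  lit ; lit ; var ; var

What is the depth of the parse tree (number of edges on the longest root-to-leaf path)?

[L [X lit] ; [L [X lit] ; [L [X var] ; [L [X var]]]]]

5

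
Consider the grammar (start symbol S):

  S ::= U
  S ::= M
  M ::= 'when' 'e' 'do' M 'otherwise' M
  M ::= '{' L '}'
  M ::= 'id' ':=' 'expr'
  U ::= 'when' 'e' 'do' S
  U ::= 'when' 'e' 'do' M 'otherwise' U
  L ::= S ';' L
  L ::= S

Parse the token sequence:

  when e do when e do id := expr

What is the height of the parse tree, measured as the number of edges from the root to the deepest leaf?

6

[S [U when e do [S [U when e do [S [M id := expr]]]]]]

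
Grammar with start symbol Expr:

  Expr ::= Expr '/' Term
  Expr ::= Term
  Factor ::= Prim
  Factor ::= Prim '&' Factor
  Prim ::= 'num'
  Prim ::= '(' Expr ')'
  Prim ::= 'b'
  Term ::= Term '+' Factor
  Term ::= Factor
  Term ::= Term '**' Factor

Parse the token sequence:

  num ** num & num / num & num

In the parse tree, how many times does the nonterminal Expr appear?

2

[Expr [Expr [Term [Term [Factor [Prim num]]] ** [Factor [Prim num] & [Factor [Prim num]]]]] / [Term [Factor [Prim num] & [Factor [Prim num]]]]]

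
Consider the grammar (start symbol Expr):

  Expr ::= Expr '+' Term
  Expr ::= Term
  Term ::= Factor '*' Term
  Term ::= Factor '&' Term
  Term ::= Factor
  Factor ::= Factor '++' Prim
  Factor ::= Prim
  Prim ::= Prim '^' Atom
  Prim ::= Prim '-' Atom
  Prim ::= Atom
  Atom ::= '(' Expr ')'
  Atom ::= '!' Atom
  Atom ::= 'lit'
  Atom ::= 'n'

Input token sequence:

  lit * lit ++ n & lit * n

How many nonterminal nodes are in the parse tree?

[Expr [Term [Factor [Prim [Atom lit]]] * [Term [Factor [Factor [Prim [Atom lit]]] ++ [Prim [Atom n]]] & [Term [Factor [Prim [Atom lit]]] * [Term [Factor [Prim [Atom n]]]]]]]]

20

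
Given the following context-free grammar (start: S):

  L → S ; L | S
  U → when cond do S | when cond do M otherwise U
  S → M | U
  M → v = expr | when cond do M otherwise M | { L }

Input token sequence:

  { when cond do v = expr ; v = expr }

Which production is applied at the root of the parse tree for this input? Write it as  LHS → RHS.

[S [M { [L [S [U when cond do [S [M v = expr]]]] ; [L [S [M v = expr]]]] }]]

S → M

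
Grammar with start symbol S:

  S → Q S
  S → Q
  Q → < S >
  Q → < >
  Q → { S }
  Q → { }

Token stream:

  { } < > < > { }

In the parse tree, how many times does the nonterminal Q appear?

4

[S [Q { }] [S [Q < >] [S [Q < >] [S [Q { }]]]]]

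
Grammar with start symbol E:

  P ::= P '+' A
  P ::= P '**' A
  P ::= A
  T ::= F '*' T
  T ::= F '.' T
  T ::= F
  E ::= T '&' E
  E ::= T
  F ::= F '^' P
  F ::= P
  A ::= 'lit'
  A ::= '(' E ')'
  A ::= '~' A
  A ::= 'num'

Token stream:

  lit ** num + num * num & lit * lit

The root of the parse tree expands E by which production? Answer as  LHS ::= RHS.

E ::= T '&' E

[E [T [F [P [P [P [A lit]] ** [A num]] + [A num]]] * [T [F [P [A num]]]]] & [E [T [F [P [A lit]]] * [T [F [P [A lit]]]]]]]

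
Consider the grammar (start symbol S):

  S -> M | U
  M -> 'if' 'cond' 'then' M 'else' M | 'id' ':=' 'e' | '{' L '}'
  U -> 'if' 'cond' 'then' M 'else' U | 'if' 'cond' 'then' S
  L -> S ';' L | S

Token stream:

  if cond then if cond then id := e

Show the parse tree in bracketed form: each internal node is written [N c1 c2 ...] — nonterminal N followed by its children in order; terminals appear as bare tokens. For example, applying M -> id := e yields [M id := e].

S
U
if cond then S
if cond then U
if cond then if cond then S
if cond then if cond then M
if cond then if cond then id := e

[S [U if cond then [S [U if cond then [S [M id := e]]]]]]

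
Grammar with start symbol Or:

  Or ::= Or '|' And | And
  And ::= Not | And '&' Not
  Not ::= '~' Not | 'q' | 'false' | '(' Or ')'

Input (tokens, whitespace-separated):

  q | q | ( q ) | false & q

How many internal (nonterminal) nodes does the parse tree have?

[Or [Or [Or [Or [And [Not q]]] | [And [Not q]]] | [And [Not ( [Or [And [Not q]]] )]]] | [And [And [Not false]] & [Not q]]]

17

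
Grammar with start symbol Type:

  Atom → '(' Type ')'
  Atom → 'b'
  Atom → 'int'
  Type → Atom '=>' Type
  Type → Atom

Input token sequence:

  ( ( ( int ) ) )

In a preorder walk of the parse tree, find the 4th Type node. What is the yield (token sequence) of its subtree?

int

[Type [Atom ( [Type [Atom ( [Type [Atom ( [Type [Atom int]] )]] )]] )]]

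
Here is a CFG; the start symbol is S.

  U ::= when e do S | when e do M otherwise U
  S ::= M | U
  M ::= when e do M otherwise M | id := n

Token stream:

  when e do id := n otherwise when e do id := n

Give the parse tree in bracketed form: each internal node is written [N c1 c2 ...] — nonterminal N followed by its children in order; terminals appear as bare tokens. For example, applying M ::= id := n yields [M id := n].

[S [U when e do [M id := n] otherwise [U when e do [S [M id := n]]]]]

S
U
when e do M otherwise U
when e do id := n otherwise U
when e do id := n otherwise when e do S
when e do id := n otherwise when e do M
when e do id := n otherwise when e do id := n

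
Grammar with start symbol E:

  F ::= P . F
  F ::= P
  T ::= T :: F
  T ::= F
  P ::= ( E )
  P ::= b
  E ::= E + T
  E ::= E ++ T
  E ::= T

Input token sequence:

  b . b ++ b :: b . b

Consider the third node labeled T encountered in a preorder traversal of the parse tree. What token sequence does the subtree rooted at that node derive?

[E [E [T [F [P b] . [F [P b]]]]] ++ [T [T [F [P b]]] :: [F [P b] . [F [P b]]]]]

b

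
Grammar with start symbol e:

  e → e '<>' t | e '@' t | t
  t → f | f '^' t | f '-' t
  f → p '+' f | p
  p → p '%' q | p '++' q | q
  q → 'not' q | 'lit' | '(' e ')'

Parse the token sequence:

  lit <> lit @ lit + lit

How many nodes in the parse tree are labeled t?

[e [e [e [t [f [p [q lit]]]]] <> [t [f [p [q lit]]]]] @ [t [f [p [q lit]] + [f [p [q lit]]]]]]

3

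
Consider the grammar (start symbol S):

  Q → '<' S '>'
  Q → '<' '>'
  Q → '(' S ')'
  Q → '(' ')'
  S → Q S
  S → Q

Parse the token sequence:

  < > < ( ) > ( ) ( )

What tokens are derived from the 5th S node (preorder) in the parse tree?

[S [Q < >] [S [Q < [S [Q ( )]] >] [S [Q ( )] [S [Q ( )]]]]]

( )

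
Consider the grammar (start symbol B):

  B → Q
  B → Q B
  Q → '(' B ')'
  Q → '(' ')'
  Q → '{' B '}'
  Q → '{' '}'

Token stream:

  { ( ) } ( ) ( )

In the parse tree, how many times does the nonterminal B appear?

[B [Q { [B [Q ( )]] }] [B [Q ( )] [B [Q ( )]]]]

4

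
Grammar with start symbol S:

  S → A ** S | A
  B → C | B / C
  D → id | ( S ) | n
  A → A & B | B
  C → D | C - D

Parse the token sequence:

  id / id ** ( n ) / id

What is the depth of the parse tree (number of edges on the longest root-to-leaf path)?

[S [A [B [B [C [D id]]] / [C [D id]]]] ** [S [A [B [B [C [D ( [S [A [B [C [D n]]]]] )]]] / [C [D id]]]]]]

12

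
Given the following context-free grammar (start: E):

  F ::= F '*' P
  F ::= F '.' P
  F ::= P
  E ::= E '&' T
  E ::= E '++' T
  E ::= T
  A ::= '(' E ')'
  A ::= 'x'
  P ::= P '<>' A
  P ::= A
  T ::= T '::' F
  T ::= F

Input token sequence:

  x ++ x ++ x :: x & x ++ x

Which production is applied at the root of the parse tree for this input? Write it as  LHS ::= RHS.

[E [E [E [E [E [T [F [P [A x]]]]] ++ [T [F [P [A x]]]]] ++ [T [T [F [P [A x]]]] :: [F [P [A x]]]]] & [T [F [P [A x]]]]] ++ [T [F [P [A x]]]]]

E ::= E '++' T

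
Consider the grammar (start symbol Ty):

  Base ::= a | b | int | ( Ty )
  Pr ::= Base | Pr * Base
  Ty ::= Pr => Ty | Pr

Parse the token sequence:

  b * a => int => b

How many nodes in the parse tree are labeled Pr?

4

[Ty [Pr [Pr [Base b]] * [Base a]] => [Ty [Pr [Base int]] => [Ty [Pr [Base b]]]]]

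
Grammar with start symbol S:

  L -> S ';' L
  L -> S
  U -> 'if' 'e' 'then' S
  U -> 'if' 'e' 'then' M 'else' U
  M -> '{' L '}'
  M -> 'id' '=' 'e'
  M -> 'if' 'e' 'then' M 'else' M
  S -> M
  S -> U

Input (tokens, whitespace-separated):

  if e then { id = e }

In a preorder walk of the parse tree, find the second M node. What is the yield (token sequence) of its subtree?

[S [U if e then [S [M { [L [S [M id = e]]] }]]]]

id = e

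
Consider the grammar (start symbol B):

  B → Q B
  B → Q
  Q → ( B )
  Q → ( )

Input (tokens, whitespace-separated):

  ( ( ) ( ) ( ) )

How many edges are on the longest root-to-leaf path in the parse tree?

6

[B [Q ( [B [Q ( )] [B [Q ( )] [B [Q ( )]]]] )]]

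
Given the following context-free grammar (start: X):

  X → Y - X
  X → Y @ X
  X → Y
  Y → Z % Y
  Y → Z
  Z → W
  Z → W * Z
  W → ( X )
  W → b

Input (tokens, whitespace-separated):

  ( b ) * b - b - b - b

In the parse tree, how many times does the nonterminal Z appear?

[X [Y [Z [W ( [X [Y [Z [W b]]]] )] * [Z [W b]]]] - [X [Y [Z [W b]]] - [X [Y [Z [W b]]] - [X [Y [Z [W b]]]]]]]

6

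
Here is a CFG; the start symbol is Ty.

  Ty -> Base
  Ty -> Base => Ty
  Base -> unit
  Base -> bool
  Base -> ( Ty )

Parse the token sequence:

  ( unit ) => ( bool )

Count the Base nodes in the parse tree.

4

[Ty [Base ( [Ty [Base unit]] )] => [Ty [Base ( [Ty [Base bool]] )]]]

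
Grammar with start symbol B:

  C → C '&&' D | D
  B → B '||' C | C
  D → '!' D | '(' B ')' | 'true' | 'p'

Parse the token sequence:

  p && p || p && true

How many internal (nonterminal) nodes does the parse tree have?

10

[B [B [C [C [D p]] && [D p]]] || [C [C [D p]] && [D true]]]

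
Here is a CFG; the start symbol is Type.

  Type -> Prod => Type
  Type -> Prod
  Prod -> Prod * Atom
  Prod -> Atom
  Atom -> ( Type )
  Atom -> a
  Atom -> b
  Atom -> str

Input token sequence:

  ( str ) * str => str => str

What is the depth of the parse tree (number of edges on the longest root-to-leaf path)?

[Type [Prod [Prod [Atom ( [Type [Prod [Atom str]]] )]] * [Atom str]] => [Type [Prod [Atom str]] => [Type [Prod [Atom str]]]]]

7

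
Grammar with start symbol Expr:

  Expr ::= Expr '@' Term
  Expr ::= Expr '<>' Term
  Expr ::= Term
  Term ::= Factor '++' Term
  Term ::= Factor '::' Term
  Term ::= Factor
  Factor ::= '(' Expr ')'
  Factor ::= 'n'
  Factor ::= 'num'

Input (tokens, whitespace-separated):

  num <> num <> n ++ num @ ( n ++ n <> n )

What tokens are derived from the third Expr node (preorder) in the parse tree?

num <> num

[Expr [Expr [Expr [Expr [Term [Factor num]]] <> [Term [Factor num]]] <> [Term [Factor n] ++ [Term [Factor num]]]] @ [Term [Factor ( [Expr [Expr [Term [Factor n] ++ [Term [Factor n]]]] <> [Term [Factor n]]] )]]]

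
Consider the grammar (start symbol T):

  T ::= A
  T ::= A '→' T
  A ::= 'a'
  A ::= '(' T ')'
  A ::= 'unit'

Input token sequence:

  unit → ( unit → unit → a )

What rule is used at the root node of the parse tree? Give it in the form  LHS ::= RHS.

[T [A unit] → [T [A ( [T [A unit] → [T [A unit] → [T [A a]]]] )]]]

T ::= A '→' T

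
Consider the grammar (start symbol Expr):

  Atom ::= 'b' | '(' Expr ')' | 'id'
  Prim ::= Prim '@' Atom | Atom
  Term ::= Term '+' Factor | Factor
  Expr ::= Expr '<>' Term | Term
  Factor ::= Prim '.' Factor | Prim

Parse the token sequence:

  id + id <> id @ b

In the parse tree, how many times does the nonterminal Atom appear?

4

[Expr [Expr [Term [Term [Factor [Prim [Atom id]]]] + [Factor [Prim [Atom id]]]]] <> [Term [Factor [Prim [Prim [Atom id]] @ [Atom b]]]]]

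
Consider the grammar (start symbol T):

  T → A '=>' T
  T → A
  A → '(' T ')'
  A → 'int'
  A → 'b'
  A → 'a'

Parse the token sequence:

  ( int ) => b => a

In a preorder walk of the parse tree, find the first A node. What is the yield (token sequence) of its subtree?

[T [A ( [T [A int]] )] => [T [A b] => [T [A a]]]]

( int )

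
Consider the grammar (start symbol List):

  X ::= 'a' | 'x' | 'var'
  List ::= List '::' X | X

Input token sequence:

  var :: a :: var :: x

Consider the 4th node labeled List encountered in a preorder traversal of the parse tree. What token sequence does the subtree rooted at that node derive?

var

[List [List [List [List [X var]] :: [X a]] :: [X var]] :: [X x]]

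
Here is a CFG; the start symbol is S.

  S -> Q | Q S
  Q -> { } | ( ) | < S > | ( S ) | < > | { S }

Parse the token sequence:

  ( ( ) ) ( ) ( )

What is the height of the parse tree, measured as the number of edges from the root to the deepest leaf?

4

[S [Q ( [S [Q ( )]] )] [S [Q ( )] [S [Q ( )]]]]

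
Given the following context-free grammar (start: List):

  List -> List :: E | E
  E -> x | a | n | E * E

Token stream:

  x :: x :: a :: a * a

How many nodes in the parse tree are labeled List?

[List [List [List [List [E x]] :: [E x]] :: [E a]] :: [E [E a] * [E a]]]

4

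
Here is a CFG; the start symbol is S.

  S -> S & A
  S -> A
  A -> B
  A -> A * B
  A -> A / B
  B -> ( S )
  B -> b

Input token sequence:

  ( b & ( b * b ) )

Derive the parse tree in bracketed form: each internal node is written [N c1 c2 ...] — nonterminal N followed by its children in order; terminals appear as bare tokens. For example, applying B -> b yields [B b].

S
A
B
( S )
( S & A )
( A & A )
( B & A )
( b & A )
( b & B )
( b & ( S ) )
( b & ( A ) )
( b & ( A * B ) )
( b & ( B * B ) )
( b & ( b * B ) )
( b & ( b * b ) )

[S [A [B ( [S [S [A [B b]]] & [A [B ( [S [A [A [B b]] * [B b]]] )]]] )]]]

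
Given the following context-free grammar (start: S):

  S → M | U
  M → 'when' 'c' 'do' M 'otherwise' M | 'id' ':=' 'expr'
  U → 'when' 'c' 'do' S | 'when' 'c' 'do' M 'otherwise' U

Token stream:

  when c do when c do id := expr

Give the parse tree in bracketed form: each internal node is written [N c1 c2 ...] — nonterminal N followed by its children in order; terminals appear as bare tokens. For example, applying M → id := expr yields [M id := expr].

[S [U when c do [S [U when c do [S [M id := expr]]]]]]

S
U
when c do S
when c do U
when c do when c do S
when c do when c do M
when c do when c do id := expr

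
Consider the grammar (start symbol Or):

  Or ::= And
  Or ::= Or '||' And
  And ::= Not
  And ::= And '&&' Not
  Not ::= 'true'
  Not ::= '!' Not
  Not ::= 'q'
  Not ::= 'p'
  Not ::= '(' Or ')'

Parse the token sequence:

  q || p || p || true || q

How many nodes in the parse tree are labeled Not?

5

[Or [Or [Or [Or [Or [And [Not q]]] || [And [Not p]]] || [And [Not p]]] || [And [Not true]]] || [And [Not q]]]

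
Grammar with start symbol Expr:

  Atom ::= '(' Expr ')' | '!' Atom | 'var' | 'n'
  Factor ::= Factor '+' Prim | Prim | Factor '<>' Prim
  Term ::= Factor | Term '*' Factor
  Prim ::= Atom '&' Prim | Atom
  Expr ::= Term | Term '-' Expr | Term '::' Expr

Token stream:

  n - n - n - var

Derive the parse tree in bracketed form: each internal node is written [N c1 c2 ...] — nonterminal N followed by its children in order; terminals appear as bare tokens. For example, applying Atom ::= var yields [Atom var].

[Expr [Term [Factor [Prim [Atom n]]]] - [Expr [Term [Factor [Prim [Atom n]]]] - [Expr [Term [Factor [Prim [Atom n]]]] - [Expr [Term [Factor [Prim [Atom var]]]]]]]]

Expr
Term - Expr
Factor - Expr
Prim - Expr
Atom - Expr
n - Expr
n - Term - Expr
n - Factor - Expr
n - Prim - Expr
n - Atom - Expr
n - n - Expr
n - n - Term - Expr
n - n - Factor - Expr
n - n - Prim - Expr
n - n - Atom - Expr
n - n - n - Expr
n - n - n - Term
n - n - n - Factor
n - n - n - Prim
n - n - n - Atom
n - n - n - var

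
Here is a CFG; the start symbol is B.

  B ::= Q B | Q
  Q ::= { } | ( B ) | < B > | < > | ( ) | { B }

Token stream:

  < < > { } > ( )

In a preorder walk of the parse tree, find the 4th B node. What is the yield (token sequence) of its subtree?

[B [Q < [B [Q < >] [B [Q { }]]] >] [B [Q ( )]]]

( )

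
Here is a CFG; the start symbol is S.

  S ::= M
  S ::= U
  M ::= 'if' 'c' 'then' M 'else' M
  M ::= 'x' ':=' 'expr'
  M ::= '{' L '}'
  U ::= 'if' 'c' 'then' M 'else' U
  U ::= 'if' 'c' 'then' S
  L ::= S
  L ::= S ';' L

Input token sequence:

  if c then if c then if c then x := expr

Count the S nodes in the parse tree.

[S [U if c then [S [U if c then [S [U if c then [S [M x := expr]]]]]]]]

4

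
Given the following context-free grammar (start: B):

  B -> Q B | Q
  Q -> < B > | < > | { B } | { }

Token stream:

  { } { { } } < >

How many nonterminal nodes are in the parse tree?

[B [Q { }] [B [Q { [B [Q { }]] }] [B [Q < >]]]]

8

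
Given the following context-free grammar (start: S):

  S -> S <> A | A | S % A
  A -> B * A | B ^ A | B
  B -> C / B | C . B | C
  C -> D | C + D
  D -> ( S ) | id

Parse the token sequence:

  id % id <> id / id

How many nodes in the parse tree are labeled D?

4

[S [S [S [A [B [C [D id]]]]] % [A [B [C [D id]]]]] <> [A [B [C [D id]] / [B [C [D id]]]]]]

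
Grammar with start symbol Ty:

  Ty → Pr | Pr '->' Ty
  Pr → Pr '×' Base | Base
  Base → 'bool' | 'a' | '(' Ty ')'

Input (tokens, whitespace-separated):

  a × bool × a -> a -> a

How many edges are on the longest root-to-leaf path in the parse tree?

[Ty [Pr [Pr [Pr [Base a]] × [Base bool]] × [Base a]] -> [Ty [Pr [Base a]] -> [Ty [Pr [Base a]]]]]

5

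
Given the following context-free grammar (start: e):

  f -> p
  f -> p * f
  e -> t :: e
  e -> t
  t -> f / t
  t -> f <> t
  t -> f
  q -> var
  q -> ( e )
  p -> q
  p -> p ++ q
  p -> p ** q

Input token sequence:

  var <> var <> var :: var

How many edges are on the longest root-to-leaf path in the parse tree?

[e [t [f [p [q var]]] <> [t [f [p [q var]]] <> [t [f [p [q var]]]]]] :: [e [t [f [p [q var]]]]]]

7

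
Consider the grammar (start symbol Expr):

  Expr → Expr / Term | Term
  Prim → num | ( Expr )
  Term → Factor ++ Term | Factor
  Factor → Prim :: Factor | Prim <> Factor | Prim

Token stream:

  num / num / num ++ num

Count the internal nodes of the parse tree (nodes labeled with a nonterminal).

15

[Expr [Expr [Expr [Term [Factor [Prim num]]]] / [Term [Factor [Prim num]]]] / [Term [Factor [Prim num]] ++ [Term [Factor [Prim num]]]]]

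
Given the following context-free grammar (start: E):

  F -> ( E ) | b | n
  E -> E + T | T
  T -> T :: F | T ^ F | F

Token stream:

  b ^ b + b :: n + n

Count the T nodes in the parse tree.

[E [E [E [T [T [F b]] ^ [F b]]] + [T [T [F b]] :: [F n]]] + [T [F n]]]

5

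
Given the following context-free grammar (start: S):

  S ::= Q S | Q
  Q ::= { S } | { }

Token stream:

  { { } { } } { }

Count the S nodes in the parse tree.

4

[S [Q { [S [Q { }] [S [Q { }]]] }] [S [Q { }]]]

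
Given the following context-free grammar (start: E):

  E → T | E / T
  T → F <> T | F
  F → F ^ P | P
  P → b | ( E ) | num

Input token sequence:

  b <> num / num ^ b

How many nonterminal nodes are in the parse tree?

13

[E [E [T [F [P b]] <> [T [F [P num]]]]] / [T [F [F [P num]] ^ [P b]]]]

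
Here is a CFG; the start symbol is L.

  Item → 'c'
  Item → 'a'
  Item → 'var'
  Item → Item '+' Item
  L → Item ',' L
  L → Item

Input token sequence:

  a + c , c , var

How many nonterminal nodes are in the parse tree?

[L [Item [Item a] + [Item c]] , [L [Item c] , [L [Item var]]]]

8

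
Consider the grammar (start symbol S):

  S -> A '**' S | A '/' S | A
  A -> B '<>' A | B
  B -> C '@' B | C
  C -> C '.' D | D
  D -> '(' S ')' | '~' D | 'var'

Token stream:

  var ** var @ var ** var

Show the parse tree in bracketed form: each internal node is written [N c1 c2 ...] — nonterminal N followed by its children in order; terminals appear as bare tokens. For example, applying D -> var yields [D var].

[S [A [B [C [D var]]]] ** [S [A [B [C [D var]] @ [B [C [D var]]]]] ** [S [A [B [C [D var]]]]]]]

S
A ** S
B ** S
C ** S
D ** S
var ** S
var ** A ** S
var ** B ** S
var ** C @ B ** S
var ** D @ B ** S
var ** var @ B ** S
var ** var @ C ** S
var ** var @ D ** S
var ** var @ var ** S
var ** var @ var ** A
var ** var @ var ** B
var ** var @ var ** C
var ** var @ var ** D
var ** var @ var ** var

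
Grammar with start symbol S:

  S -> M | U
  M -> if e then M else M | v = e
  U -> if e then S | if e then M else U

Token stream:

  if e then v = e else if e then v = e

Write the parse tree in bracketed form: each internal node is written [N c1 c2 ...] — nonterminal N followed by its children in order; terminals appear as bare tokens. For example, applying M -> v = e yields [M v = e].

[S [U if e then [M v = e] else [U if e then [S [M v = e]]]]]

S
U
if e then M else U
if e then v = e else U
if e then v = e else if e then S
if e then v = e else if e then M
if e then v = e else if e then v = e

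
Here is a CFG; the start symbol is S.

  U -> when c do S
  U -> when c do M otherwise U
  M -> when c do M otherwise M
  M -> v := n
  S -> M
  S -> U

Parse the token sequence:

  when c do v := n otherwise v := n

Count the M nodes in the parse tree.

3

[S [M when c do [M v := n] otherwise [M v := n]]]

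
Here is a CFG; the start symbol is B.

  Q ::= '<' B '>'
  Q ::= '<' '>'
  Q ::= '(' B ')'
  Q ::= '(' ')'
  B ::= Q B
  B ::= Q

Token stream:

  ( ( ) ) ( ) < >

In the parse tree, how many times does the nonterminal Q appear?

4

[B [Q ( [B [Q ( )]] )] [B [Q ( )] [B [Q < >]]]]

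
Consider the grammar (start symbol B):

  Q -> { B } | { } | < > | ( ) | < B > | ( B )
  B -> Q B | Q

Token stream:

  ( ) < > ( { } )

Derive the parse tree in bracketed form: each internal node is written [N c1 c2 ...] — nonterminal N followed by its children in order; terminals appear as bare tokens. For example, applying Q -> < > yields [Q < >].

B
Q B
( ) B
( ) Q B
( ) < > B
( ) < > Q
( ) < > ( B )
( ) < > ( Q )
( ) < > ( { } )

[B [Q ( )] [B [Q < >] [B [Q ( [B [Q { }]] )]]]]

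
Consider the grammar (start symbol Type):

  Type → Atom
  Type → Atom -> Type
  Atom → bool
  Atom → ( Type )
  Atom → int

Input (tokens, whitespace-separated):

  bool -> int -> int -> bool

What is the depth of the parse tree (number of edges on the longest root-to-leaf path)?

5

[Type [Atom bool] -> [Type [Atom int] -> [Type [Atom int] -> [Type [Atom bool]]]]]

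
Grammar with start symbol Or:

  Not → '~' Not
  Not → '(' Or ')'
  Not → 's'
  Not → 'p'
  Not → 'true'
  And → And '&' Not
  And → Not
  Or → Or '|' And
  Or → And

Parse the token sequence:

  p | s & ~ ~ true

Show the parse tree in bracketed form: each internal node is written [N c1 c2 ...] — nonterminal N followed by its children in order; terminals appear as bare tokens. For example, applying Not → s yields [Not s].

Or
Or | And
And | And
Not | And
p | And
p | And & Not
p | Not & Not
p | s & Not
p | s & ~ Not
p | s & ~ ~ Not
p | s & ~ ~ true

[Or [Or [And [Not p]]] | [And [And [Not s]] & [Not ~ [Not ~ [Not true]]]]]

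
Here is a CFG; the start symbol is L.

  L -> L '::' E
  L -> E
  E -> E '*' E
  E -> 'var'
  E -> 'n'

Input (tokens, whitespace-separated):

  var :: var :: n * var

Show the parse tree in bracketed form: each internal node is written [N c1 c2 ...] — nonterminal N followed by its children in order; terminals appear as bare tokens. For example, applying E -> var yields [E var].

L
L :: E
L :: E :: E
E :: E :: E
var :: E :: E
var :: var :: E
var :: var :: E * E
var :: var :: n * E
var :: var :: n * var

[L [L [L [E var]] :: [E var]] :: [E [E n] * [E var]]]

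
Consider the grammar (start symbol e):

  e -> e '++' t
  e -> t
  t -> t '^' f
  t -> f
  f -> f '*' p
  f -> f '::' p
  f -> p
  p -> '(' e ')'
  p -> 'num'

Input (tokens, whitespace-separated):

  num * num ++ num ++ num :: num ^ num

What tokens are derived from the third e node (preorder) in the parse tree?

num * num

[e [e [e [t [f [f [p num]] * [p num]]]] ++ [t [f [p num]]]] ++ [t [t [f [f [p num]] :: [p num]]] ^ [f [p num]]]]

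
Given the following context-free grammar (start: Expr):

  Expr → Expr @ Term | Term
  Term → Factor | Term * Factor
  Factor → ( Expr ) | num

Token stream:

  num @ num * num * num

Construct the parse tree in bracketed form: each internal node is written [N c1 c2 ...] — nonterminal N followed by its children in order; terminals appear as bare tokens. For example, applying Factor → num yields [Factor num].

[Expr [Expr [Term [Factor num]]] @ [Term [Term [Term [Factor num]] * [Factor num]] * [Factor num]]]

Expr
Expr @ Term
Term @ Term
Factor @ Term
num @ Term
num @ Term * Factor
num @ Term * Factor * Factor
num @ Factor * Factor * Factor
num @ num * Factor * Factor
num @ num * num * Factor
num @ num * num * num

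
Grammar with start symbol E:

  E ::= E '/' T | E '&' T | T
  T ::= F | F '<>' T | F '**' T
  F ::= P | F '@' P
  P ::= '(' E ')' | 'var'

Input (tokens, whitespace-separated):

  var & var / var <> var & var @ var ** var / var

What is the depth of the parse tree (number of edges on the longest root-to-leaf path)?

[E [E [E [E [E [T [F [P var]]]] & [T [F [P var]]]] / [T [F [P var]] <> [T [F [P var]]]]] & [T [F [F [P var]] @ [P var]] ** [T [F [P var]]]]] / [T [F [P var]]]]

8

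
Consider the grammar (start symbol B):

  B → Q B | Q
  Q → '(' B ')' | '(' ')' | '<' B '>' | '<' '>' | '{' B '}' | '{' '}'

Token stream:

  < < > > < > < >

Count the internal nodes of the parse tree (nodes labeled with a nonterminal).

[B [Q < [B [Q < >]] >] [B [Q < >] [B [Q < >]]]]

8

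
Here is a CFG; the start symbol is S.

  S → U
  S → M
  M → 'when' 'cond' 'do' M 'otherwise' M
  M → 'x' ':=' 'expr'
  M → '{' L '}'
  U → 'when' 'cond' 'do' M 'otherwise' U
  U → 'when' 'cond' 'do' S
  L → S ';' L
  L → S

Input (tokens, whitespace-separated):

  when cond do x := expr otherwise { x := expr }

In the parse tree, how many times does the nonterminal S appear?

2

[S [M when cond do [M x := expr] otherwise [M { [L [S [M x := expr]]] }]]]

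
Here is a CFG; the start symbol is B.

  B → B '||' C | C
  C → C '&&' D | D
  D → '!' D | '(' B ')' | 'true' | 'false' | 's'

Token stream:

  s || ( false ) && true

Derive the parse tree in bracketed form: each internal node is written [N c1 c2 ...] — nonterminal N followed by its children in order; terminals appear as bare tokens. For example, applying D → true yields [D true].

B
B || C
C || C
D || C
s || C
s || C && D
s || D && D
s || ( B ) && D
s || ( C ) && D
s || ( D ) && D
s || ( false ) && D
s || ( false ) && true

[B [B [C [D s]]] || [C [C [D ( [B [C [D false]]] )]] && [D true]]]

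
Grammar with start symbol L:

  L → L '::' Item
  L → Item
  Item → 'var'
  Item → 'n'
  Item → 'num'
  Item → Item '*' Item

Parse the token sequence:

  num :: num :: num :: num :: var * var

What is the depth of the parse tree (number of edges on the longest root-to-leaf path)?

[L [L [L [L [L [Item num]] :: [Item num]] :: [Item num]] :: [Item num]] :: [Item [Item var] * [Item var]]]

6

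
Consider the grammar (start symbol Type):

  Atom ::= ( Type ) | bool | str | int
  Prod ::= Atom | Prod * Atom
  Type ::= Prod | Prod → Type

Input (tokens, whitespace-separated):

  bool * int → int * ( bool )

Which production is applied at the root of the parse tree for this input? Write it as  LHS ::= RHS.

Type ::= Prod → Type

[Type [Prod [Prod [Atom bool]] * [Atom int]] → [Type [Prod [Prod [Atom int]] * [Atom ( [Type [Prod [Atom bool]]] )]]]]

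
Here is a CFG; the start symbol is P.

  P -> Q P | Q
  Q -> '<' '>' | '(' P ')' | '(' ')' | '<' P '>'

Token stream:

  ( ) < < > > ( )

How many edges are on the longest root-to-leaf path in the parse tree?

[P [Q ( )] [P [Q < [P [Q < >]] >] [P [Q ( )]]]]

5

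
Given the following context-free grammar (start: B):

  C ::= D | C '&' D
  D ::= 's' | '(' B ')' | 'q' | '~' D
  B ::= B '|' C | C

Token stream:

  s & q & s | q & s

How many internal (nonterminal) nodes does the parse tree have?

[B [B [C [C [C [D s]] & [D q]] & [D s]]] | [C [C [D q]] & [D s]]]

12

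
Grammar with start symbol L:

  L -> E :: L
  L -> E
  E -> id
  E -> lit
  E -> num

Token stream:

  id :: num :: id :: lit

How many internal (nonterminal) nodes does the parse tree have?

[L [E id] :: [L [E num] :: [L [E id] :: [L [E lit]]]]]

8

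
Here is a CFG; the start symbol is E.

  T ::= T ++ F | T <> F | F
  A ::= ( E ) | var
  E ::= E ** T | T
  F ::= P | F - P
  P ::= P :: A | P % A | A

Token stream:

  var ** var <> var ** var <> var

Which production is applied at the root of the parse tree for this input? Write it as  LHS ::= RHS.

[E [E [E [T [F [P [A var]]]]] ** [T [T [F [P [A var]]]] <> [F [P [A var]]]]] ** [T [T [F [P [A var]]]] <> [F [P [A var]]]]]

E ::= E ** T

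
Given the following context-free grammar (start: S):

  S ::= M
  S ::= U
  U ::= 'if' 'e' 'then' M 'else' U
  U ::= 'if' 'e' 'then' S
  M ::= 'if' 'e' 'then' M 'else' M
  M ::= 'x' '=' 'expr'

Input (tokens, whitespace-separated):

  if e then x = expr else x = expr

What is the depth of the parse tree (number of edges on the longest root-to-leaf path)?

[S [M if e then [M x = expr] else [M x = expr]]]

3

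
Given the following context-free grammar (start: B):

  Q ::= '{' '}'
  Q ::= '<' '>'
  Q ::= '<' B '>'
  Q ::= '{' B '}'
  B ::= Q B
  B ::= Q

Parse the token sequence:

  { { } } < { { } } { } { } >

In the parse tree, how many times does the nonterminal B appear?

7

[B [Q { [B [Q { }]] }] [B [Q < [B [Q { [B [Q { }]] }] [B [Q { }] [B [Q { }]]]] >]]]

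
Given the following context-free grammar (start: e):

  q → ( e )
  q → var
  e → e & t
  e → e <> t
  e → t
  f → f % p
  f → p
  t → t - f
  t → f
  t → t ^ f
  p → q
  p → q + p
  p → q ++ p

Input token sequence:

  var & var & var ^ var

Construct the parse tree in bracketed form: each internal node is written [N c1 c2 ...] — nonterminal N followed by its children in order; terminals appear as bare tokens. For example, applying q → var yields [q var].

e
e & t
e & t & t
t & t & t
f & t & t
p & t & t
q & t & t
var & t & t
var & f & t
var & p & t
var & q & t
var & var & t
var & var & t ^ f
var & var & f ^ f
var & var & p ^ f
var & var & q ^ f
var & var & var ^ f
var & var & var ^ p
var & var & var ^ q
var & var & var ^ var

[e [e [e [t [f [p [q var]]]]] & [t [f [p [q var]]]]] & [t [t [f [p [q var]]]] ^ [f [p [q var]]]]]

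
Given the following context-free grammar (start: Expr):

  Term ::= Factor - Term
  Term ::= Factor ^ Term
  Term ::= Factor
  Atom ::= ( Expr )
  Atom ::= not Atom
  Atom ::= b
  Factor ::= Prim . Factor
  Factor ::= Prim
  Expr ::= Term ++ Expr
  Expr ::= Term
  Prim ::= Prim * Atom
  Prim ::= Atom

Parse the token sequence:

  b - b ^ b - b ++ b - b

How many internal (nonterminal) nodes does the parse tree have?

26

[Expr [Term [Factor [Prim [Atom b]]] - [Term [Factor [Prim [Atom b]]] ^ [Term [Factor [Prim [Atom b]]] - [Term [Factor [Prim [Atom b]]]]]]] ++ [Expr [Term [Factor [Prim [Atom b]]] - [Term [Factor [Prim [Atom b]]]]]]]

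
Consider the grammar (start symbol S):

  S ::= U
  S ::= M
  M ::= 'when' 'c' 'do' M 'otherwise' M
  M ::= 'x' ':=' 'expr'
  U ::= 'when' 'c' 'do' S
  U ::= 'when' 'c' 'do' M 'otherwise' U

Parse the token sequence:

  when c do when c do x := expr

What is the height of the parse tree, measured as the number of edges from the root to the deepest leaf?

[S [U when c do [S [U when c do [S [M x := expr]]]]]]

6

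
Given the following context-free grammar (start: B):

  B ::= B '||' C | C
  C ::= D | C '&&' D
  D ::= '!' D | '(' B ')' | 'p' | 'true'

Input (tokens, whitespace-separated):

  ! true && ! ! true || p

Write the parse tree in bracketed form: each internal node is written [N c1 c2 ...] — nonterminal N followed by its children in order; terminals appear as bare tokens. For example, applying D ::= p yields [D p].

B
B || C
C || C
C && D || C
D && D || C
! D && D || C
! true && D || C
! true && ! D || C
! true && ! ! D || C
! true && ! ! true || C
! true && ! ! true || D
! true && ! ! true || p

[B [B [C [C [D ! [D true]]] && [D ! [D ! [D true]]]]] || [C [D p]]]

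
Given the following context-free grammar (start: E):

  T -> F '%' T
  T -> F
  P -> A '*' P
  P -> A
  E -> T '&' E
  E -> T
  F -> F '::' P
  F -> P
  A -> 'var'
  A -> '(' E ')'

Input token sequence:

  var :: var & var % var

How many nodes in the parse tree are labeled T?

3

[E [T [F [F [P [A var]]] :: [P [A var]]]] & [E [T [F [P [A var]]] % [T [F [P [A var]]]]]]]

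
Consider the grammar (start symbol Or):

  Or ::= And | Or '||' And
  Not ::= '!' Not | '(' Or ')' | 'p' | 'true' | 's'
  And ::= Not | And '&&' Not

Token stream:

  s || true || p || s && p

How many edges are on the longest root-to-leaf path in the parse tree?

[Or [Or [Or [Or [And [Not s]]] || [And [Not true]]] || [And [Not p]]] || [And [And [Not s]] && [Not p]]]

6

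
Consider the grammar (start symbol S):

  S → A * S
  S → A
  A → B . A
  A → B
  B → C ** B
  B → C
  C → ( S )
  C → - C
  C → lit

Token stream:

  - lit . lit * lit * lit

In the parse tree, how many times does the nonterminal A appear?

4

[S [A [B [C - [C lit]]] . [A [B [C lit]]]] * [S [A [B [C lit]]] * [S [A [B [C lit]]]]]]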